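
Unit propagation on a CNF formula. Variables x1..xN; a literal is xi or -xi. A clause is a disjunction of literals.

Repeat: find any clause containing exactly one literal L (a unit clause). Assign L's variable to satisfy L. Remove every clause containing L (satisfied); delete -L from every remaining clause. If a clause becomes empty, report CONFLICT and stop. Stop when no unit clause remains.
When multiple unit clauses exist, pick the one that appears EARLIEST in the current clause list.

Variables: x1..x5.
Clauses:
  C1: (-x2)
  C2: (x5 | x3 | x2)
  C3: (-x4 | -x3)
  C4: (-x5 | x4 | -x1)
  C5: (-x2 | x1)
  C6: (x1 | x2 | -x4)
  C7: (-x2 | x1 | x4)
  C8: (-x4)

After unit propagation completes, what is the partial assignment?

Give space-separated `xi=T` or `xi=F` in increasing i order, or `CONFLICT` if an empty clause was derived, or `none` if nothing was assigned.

Answer: x2=F x4=F

Derivation:
unit clause [-2] forces x2=F; simplify:
  drop 2 from [5, 3, 2] -> [5, 3]
  drop 2 from [1, 2, -4] -> [1, -4]
  satisfied 3 clause(s); 5 remain; assigned so far: [2]
unit clause [-4] forces x4=F; simplify:
  drop 4 from [-5, 4, -1] -> [-5, -1]
  satisfied 3 clause(s); 2 remain; assigned so far: [2, 4]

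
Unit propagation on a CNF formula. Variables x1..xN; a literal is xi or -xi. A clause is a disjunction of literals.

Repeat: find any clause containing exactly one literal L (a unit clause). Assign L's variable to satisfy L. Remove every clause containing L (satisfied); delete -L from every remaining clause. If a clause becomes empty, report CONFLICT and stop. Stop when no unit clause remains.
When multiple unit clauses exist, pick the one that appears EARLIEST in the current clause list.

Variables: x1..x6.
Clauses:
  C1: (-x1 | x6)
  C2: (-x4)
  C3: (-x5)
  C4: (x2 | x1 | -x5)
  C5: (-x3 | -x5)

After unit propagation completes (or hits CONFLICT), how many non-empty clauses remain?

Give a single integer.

Answer: 1

Derivation:
unit clause [-4] forces x4=F; simplify:
  satisfied 1 clause(s); 4 remain; assigned so far: [4]
unit clause [-5] forces x5=F; simplify:
  satisfied 3 clause(s); 1 remain; assigned so far: [4, 5]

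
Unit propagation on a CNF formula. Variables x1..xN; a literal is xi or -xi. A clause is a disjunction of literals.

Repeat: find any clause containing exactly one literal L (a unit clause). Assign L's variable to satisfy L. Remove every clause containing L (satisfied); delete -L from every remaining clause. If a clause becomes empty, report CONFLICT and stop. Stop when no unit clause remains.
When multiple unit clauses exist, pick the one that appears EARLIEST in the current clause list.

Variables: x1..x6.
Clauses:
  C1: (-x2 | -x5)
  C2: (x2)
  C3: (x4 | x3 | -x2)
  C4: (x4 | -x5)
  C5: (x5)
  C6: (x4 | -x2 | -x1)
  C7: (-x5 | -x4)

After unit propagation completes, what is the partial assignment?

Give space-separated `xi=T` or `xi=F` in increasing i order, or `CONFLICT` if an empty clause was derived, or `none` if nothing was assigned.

unit clause [2] forces x2=T; simplify:
  drop -2 from [-2, -5] -> [-5]
  drop -2 from [4, 3, -2] -> [4, 3]
  drop -2 from [4, -2, -1] -> [4, -1]
  satisfied 1 clause(s); 6 remain; assigned so far: [2]
unit clause [-5] forces x5=F; simplify:
  drop 5 from [5] -> [] (empty!)
  satisfied 3 clause(s); 3 remain; assigned so far: [2, 5]
CONFLICT (empty clause)

Answer: CONFLICT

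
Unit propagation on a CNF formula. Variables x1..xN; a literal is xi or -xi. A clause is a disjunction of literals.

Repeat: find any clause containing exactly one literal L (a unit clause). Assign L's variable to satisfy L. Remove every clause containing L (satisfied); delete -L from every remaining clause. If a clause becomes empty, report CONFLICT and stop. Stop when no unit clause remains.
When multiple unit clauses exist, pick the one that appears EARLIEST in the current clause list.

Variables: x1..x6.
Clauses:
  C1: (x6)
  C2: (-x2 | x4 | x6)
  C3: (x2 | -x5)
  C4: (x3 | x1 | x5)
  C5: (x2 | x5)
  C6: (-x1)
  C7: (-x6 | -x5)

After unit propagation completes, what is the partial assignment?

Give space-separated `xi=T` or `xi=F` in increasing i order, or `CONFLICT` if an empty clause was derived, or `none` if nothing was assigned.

Answer: x1=F x2=T x3=T x5=F x6=T

Derivation:
unit clause [6] forces x6=T; simplify:
  drop -6 from [-6, -5] -> [-5]
  satisfied 2 clause(s); 5 remain; assigned so far: [6]
unit clause [-1] forces x1=F; simplify:
  drop 1 from [3, 1, 5] -> [3, 5]
  satisfied 1 clause(s); 4 remain; assigned so far: [1, 6]
unit clause [-5] forces x5=F; simplify:
  drop 5 from [3, 5] -> [3]
  drop 5 from [2, 5] -> [2]
  satisfied 2 clause(s); 2 remain; assigned so far: [1, 5, 6]
unit clause [3] forces x3=T; simplify:
  satisfied 1 clause(s); 1 remain; assigned so far: [1, 3, 5, 6]
unit clause [2] forces x2=T; simplify:
  satisfied 1 clause(s); 0 remain; assigned so far: [1, 2, 3, 5, 6]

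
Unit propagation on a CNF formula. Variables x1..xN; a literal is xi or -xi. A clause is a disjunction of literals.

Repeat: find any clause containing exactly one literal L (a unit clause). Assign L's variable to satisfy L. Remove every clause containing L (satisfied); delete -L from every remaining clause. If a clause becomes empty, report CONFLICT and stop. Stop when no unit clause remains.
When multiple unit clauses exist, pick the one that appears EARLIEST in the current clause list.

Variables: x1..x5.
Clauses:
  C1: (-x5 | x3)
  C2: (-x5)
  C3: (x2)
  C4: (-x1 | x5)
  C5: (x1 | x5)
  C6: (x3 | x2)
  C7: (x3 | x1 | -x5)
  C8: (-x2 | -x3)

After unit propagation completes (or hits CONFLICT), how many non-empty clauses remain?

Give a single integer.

Answer: 1

Derivation:
unit clause [-5] forces x5=F; simplify:
  drop 5 from [-1, 5] -> [-1]
  drop 5 from [1, 5] -> [1]
  satisfied 3 clause(s); 5 remain; assigned so far: [5]
unit clause [2] forces x2=T; simplify:
  drop -2 from [-2, -3] -> [-3]
  satisfied 2 clause(s); 3 remain; assigned so far: [2, 5]
unit clause [-1] forces x1=F; simplify:
  drop 1 from [1] -> [] (empty!)
  satisfied 1 clause(s); 2 remain; assigned so far: [1, 2, 5]
CONFLICT (empty clause)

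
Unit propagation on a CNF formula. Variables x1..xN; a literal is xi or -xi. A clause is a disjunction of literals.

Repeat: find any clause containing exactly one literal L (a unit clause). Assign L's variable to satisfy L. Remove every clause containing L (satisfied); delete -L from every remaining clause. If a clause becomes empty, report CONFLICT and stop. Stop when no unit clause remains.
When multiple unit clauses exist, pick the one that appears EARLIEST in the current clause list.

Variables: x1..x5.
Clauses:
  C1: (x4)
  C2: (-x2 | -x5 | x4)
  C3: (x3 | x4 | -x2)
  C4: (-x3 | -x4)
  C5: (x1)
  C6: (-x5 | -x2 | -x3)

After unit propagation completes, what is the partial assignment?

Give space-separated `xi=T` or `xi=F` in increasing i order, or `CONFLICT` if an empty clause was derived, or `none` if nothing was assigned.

unit clause [4] forces x4=T; simplify:
  drop -4 from [-3, -4] -> [-3]
  satisfied 3 clause(s); 3 remain; assigned so far: [4]
unit clause [-3] forces x3=F; simplify:
  satisfied 2 clause(s); 1 remain; assigned so far: [3, 4]
unit clause [1] forces x1=T; simplify:
  satisfied 1 clause(s); 0 remain; assigned so far: [1, 3, 4]

Answer: x1=T x3=F x4=T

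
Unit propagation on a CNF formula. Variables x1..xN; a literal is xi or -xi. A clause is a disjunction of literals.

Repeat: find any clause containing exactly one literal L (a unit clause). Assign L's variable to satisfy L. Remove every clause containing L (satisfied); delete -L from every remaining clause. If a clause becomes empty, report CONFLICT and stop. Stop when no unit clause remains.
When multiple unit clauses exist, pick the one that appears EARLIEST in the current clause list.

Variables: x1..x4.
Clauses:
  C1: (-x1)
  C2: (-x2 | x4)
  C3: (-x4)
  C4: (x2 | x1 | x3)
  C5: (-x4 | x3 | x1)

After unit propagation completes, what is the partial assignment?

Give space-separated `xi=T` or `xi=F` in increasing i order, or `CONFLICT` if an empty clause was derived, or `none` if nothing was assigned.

Answer: x1=F x2=F x3=T x4=F

Derivation:
unit clause [-1] forces x1=F; simplify:
  drop 1 from [2, 1, 3] -> [2, 3]
  drop 1 from [-4, 3, 1] -> [-4, 3]
  satisfied 1 clause(s); 4 remain; assigned so far: [1]
unit clause [-4] forces x4=F; simplify:
  drop 4 from [-2, 4] -> [-2]
  satisfied 2 clause(s); 2 remain; assigned so far: [1, 4]
unit clause [-2] forces x2=F; simplify:
  drop 2 from [2, 3] -> [3]
  satisfied 1 clause(s); 1 remain; assigned so far: [1, 2, 4]
unit clause [3] forces x3=T; simplify:
  satisfied 1 clause(s); 0 remain; assigned so far: [1, 2, 3, 4]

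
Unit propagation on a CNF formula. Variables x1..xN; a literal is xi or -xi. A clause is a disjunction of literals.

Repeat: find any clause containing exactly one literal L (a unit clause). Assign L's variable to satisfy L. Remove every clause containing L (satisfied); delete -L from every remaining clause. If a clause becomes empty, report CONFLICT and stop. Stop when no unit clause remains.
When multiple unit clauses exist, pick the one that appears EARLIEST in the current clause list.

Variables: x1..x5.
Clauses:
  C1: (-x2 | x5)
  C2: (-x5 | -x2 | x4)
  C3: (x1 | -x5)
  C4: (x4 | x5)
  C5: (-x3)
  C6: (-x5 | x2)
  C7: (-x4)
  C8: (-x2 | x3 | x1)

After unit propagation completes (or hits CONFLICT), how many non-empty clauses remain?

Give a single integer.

unit clause [-3] forces x3=F; simplify:
  drop 3 from [-2, 3, 1] -> [-2, 1]
  satisfied 1 clause(s); 7 remain; assigned so far: [3]
unit clause [-4] forces x4=F; simplify:
  drop 4 from [-5, -2, 4] -> [-5, -2]
  drop 4 from [4, 5] -> [5]
  satisfied 1 clause(s); 6 remain; assigned so far: [3, 4]
unit clause [5] forces x5=T; simplify:
  drop -5 from [-5, -2] -> [-2]
  drop -5 from [1, -5] -> [1]
  drop -5 from [-5, 2] -> [2]
  satisfied 2 clause(s); 4 remain; assigned so far: [3, 4, 5]
unit clause [-2] forces x2=F; simplify:
  drop 2 from [2] -> [] (empty!)
  satisfied 2 clause(s); 2 remain; assigned so far: [2, 3, 4, 5]
CONFLICT (empty clause)

Answer: 1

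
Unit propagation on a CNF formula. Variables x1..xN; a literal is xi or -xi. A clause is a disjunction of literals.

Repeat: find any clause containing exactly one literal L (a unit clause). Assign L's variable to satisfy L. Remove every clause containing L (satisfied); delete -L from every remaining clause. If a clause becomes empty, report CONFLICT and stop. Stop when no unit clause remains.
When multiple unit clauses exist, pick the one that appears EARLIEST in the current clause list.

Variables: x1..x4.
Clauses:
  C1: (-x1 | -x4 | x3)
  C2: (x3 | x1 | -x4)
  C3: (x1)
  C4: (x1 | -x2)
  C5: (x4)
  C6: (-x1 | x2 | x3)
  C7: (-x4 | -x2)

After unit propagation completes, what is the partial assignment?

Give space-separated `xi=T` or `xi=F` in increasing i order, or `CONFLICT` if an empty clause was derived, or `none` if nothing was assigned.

unit clause [1] forces x1=T; simplify:
  drop -1 from [-1, -4, 3] -> [-4, 3]
  drop -1 from [-1, 2, 3] -> [2, 3]
  satisfied 3 clause(s); 4 remain; assigned so far: [1]
unit clause [4] forces x4=T; simplify:
  drop -4 from [-4, 3] -> [3]
  drop -4 from [-4, -2] -> [-2]
  satisfied 1 clause(s); 3 remain; assigned so far: [1, 4]
unit clause [3] forces x3=T; simplify:
  satisfied 2 clause(s); 1 remain; assigned so far: [1, 3, 4]
unit clause [-2] forces x2=F; simplify:
  satisfied 1 clause(s); 0 remain; assigned so far: [1, 2, 3, 4]

Answer: x1=T x2=F x3=T x4=T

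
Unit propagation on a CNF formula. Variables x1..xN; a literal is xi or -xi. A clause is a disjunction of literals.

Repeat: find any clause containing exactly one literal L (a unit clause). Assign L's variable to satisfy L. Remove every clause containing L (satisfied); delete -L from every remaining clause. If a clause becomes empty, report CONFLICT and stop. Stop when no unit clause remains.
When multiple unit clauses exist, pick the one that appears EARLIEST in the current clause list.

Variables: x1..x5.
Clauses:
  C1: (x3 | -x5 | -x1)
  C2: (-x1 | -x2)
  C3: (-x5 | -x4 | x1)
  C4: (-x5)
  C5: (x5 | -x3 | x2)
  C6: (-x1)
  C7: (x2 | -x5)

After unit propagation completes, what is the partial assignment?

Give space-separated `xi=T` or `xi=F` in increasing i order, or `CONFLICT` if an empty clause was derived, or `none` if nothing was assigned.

unit clause [-5] forces x5=F; simplify:
  drop 5 from [5, -3, 2] -> [-3, 2]
  satisfied 4 clause(s); 3 remain; assigned so far: [5]
unit clause [-1] forces x1=F; simplify:
  satisfied 2 clause(s); 1 remain; assigned so far: [1, 5]

Answer: x1=F x5=F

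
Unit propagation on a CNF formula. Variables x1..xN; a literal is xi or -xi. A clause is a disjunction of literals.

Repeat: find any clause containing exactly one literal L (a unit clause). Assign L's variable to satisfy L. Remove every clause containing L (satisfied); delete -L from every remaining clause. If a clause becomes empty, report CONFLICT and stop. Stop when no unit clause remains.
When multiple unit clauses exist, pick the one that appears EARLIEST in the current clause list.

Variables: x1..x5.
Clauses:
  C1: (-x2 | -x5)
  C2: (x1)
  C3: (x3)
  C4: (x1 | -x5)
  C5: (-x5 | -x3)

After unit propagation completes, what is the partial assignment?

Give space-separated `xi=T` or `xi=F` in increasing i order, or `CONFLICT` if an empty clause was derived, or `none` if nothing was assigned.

Answer: x1=T x3=T x5=F

Derivation:
unit clause [1] forces x1=T; simplify:
  satisfied 2 clause(s); 3 remain; assigned so far: [1]
unit clause [3] forces x3=T; simplify:
  drop -3 from [-5, -3] -> [-5]
  satisfied 1 clause(s); 2 remain; assigned so far: [1, 3]
unit clause [-5] forces x5=F; simplify:
  satisfied 2 clause(s); 0 remain; assigned so far: [1, 3, 5]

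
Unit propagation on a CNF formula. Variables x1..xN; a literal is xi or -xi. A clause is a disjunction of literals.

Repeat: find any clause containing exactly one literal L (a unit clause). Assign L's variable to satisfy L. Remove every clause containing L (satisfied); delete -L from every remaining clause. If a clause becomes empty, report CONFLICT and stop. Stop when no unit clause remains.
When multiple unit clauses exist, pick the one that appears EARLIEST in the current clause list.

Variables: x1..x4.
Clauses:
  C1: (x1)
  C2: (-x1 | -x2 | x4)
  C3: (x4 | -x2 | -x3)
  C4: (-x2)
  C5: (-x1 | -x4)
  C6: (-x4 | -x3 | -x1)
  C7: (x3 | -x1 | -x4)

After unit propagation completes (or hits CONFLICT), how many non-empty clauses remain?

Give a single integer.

Answer: 0

Derivation:
unit clause [1] forces x1=T; simplify:
  drop -1 from [-1, -2, 4] -> [-2, 4]
  drop -1 from [-1, -4] -> [-4]
  drop -1 from [-4, -3, -1] -> [-4, -3]
  drop -1 from [3, -1, -4] -> [3, -4]
  satisfied 1 clause(s); 6 remain; assigned so far: [1]
unit clause [-2] forces x2=F; simplify:
  satisfied 3 clause(s); 3 remain; assigned so far: [1, 2]
unit clause [-4] forces x4=F; simplify:
  satisfied 3 clause(s); 0 remain; assigned so far: [1, 2, 4]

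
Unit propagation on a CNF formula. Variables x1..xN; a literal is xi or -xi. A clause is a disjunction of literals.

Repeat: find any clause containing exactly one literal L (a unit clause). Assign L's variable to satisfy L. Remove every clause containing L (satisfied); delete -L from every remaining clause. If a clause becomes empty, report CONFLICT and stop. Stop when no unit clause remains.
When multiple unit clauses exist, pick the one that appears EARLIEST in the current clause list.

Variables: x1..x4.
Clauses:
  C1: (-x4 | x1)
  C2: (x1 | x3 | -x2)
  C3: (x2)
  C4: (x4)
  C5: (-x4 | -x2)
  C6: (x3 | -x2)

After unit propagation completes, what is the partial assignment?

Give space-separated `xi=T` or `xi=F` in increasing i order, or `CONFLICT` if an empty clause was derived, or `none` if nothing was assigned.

Answer: CONFLICT

Derivation:
unit clause [2] forces x2=T; simplify:
  drop -2 from [1, 3, -2] -> [1, 3]
  drop -2 from [-4, -2] -> [-4]
  drop -2 from [3, -2] -> [3]
  satisfied 1 clause(s); 5 remain; assigned so far: [2]
unit clause [4] forces x4=T; simplify:
  drop -4 from [-4, 1] -> [1]
  drop -4 from [-4] -> [] (empty!)
  satisfied 1 clause(s); 4 remain; assigned so far: [2, 4]
CONFLICT (empty clause)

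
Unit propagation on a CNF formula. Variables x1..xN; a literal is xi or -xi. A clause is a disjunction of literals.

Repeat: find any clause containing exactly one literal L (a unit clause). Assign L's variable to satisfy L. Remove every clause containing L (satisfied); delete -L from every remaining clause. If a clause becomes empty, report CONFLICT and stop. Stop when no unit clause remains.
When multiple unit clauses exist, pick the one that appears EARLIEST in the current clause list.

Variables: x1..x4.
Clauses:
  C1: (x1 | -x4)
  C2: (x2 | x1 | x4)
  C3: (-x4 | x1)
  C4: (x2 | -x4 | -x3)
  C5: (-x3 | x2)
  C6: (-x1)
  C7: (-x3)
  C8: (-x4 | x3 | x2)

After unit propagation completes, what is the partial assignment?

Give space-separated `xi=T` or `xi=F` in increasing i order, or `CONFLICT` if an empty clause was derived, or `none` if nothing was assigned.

Answer: x1=F x2=T x3=F x4=F

Derivation:
unit clause [-1] forces x1=F; simplify:
  drop 1 from [1, -4] -> [-4]
  drop 1 from [2, 1, 4] -> [2, 4]
  drop 1 from [-4, 1] -> [-4]
  satisfied 1 clause(s); 7 remain; assigned so far: [1]
unit clause [-4] forces x4=F; simplify:
  drop 4 from [2, 4] -> [2]
  satisfied 4 clause(s); 3 remain; assigned so far: [1, 4]
unit clause [2] forces x2=T; simplify:
  satisfied 2 clause(s); 1 remain; assigned so far: [1, 2, 4]
unit clause [-3] forces x3=F; simplify:
  satisfied 1 clause(s); 0 remain; assigned so far: [1, 2, 3, 4]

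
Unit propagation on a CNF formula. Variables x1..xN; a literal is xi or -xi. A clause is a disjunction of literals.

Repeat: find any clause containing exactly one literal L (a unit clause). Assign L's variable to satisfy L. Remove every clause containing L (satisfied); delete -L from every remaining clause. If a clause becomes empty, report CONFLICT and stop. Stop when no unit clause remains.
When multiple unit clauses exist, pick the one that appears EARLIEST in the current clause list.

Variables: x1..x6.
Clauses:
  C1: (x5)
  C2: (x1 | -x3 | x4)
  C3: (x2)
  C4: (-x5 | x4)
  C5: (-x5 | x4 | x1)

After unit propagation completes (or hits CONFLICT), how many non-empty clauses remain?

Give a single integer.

Answer: 0

Derivation:
unit clause [5] forces x5=T; simplify:
  drop -5 from [-5, 4] -> [4]
  drop -5 from [-5, 4, 1] -> [4, 1]
  satisfied 1 clause(s); 4 remain; assigned so far: [5]
unit clause [2] forces x2=T; simplify:
  satisfied 1 clause(s); 3 remain; assigned so far: [2, 5]
unit clause [4] forces x4=T; simplify:
  satisfied 3 clause(s); 0 remain; assigned so far: [2, 4, 5]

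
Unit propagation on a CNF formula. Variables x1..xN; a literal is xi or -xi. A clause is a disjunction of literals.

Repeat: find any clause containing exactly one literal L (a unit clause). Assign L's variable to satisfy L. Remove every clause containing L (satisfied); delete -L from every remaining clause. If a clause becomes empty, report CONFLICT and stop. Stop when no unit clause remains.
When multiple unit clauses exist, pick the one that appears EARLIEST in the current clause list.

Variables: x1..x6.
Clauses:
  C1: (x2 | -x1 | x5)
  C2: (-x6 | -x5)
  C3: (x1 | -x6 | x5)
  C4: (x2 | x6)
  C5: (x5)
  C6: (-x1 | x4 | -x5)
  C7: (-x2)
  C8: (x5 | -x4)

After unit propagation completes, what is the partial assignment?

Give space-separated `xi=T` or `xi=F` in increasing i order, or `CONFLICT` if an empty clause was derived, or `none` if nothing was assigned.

Answer: CONFLICT

Derivation:
unit clause [5] forces x5=T; simplify:
  drop -5 from [-6, -5] -> [-6]
  drop -5 from [-1, 4, -5] -> [-1, 4]
  satisfied 4 clause(s); 4 remain; assigned so far: [5]
unit clause [-6] forces x6=F; simplify:
  drop 6 from [2, 6] -> [2]
  satisfied 1 clause(s); 3 remain; assigned so far: [5, 6]
unit clause [2] forces x2=T; simplify:
  drop -2 from [-2] -> [] (empty!)
  satisfied 1 clause(s); 2 remain; assigned so far: [2, 5, 6]
CONFLICT (empty clause)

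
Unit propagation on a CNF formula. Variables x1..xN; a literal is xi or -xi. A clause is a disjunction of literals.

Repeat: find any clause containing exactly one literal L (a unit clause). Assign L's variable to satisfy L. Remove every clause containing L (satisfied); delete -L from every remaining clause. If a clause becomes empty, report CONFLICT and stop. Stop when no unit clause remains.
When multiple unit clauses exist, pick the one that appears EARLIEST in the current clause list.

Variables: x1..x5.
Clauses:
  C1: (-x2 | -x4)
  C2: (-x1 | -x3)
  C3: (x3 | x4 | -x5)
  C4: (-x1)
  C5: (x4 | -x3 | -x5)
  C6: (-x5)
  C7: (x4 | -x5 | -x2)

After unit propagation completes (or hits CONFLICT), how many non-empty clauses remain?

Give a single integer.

unit clause [-1] forces x1=F; simplify:
  satisfied 2 clause(s); 5 remain; assigned so far: [1]
unit clause [-5] forces x5=F; simplify:
  satisfied 4 clause(s); 1 remain; assigned so far: [1, 5]

Answer: 1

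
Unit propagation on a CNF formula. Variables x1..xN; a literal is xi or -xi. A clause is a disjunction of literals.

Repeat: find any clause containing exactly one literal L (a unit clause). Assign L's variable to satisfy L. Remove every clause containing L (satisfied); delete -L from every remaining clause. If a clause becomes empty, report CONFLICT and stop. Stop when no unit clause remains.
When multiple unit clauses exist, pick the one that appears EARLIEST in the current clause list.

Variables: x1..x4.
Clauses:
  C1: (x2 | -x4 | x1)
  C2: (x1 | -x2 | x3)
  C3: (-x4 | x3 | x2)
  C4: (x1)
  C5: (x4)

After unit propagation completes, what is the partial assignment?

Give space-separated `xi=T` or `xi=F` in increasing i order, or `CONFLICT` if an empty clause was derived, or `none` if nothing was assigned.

unit clause [1] forces x1=T; simplify:
  satisfied 3 clause(s); 2 remain; assigned so far: [1]
unit clause [4] forces x4=T; simplify:
  drop -4 from [-4, 3, 2] -> [3, 2]
  satisfied 1 clause(s); 1 remain; assigned so far: [1, 4]

Answer: x1=T x4=T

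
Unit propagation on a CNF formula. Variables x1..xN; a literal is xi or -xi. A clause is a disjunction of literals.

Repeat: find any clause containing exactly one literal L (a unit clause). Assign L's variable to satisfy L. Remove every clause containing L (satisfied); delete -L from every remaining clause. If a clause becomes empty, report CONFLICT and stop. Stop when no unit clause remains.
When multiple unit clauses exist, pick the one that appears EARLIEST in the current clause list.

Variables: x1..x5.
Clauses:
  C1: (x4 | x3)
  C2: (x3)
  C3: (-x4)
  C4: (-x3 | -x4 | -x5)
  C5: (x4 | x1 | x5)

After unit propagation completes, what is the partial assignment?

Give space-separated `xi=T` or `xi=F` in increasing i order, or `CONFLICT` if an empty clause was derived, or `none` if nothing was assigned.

unit clause [3] forces x3=T; simplify:
  drop -3 from [-3, -4, -5] -> [-4, -5]
  satisfied 2 clause(s); 3 remain; assigned so far: [3]
unit clause [-4] forces x4=F; simplify:
  drop 4 from [4, 1, 5] -> [1, 5]
  satisfied 2 clause(s); 1 remain; assigned so far: [3, 4]

Answer: x3=T x4=F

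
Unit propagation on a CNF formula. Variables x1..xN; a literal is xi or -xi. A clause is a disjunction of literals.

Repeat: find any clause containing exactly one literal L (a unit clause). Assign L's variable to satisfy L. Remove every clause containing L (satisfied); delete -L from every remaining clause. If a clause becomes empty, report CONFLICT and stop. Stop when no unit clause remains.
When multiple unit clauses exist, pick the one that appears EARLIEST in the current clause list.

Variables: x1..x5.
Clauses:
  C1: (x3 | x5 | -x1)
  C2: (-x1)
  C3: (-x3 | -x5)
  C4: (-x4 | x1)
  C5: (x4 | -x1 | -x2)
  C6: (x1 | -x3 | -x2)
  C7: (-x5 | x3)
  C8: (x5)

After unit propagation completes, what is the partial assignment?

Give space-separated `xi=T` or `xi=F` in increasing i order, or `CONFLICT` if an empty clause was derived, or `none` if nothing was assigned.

Answer: CONFLICT

Derivation:
unit clause [-1] forces x1=F; simplify:
  drop 1 from [-4, 1] -> [-4]
  drop 1 from [1, -3, -2] -> [-3, -2]
  satisfied 3 clause(s); 5 remain; assigned so far: [1]
unit clause [-4] forces x4=F; simplify:
  satisfied 1 clause(s); 4 remain; assigned so far: [1, 4]
unit clause [5] forces x5=T; simplify:
  drop -5 from [-3, -5] -> [-3]
  drop -5 from [-5, 3] -> [3]
  satisfied 1 clause(s); 3 remain; assigned so far: [1, 4, 5]
unit clause [-3] forces x3=F; simplify:
  drop 3 from [3] -> [] (empty!)
  satisfied 2 clause(s); 1 remain; assigned so far: [1, 3, 4, 5]
CONFLICT (empty clause)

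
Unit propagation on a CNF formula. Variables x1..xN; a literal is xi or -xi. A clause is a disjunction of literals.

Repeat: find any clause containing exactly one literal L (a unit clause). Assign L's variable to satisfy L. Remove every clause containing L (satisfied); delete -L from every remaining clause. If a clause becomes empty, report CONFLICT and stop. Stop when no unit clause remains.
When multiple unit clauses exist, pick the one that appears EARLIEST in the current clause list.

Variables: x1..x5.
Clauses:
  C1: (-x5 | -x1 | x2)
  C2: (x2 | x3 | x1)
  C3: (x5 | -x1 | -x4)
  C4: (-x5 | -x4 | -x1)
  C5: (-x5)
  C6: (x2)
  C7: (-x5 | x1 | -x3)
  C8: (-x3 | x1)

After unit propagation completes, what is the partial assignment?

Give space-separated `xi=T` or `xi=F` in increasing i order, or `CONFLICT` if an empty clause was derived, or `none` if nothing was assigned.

unit clause [-5] forces x5=F; simplify:
  drop 5 from [5, -1, -4] -> [-1, -4]
  satisfied 4 clause(s); 4 remain; assigned so far: [5]
unit clause [2] forces x2=T; simplify:
  satisfied 2 clause(s); 2 remain; assigned so far: [2, 5]

Answer: x2=T x5=F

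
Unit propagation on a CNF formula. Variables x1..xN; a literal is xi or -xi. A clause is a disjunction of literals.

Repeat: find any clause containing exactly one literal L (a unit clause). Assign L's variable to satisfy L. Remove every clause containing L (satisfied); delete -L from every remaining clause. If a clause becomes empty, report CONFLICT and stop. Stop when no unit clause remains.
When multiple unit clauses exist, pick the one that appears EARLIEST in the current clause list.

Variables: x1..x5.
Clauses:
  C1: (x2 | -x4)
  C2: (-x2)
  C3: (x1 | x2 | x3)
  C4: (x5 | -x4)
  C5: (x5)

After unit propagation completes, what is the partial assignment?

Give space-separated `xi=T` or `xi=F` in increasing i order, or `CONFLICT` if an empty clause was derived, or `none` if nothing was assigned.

unit clause [-2] forces x2=F; simplify:
  drop 2 from [2, -4] -> [-4]
  drop 2 from [1, 2, 3] -> [1, 3]
  satisfied 1 clause(s); 4 remain; assigned so far: [2]
unit clause [-4] forces x4=F; simplify:
  satisfied 2 clause(s); 2 remain; assigned so far: [2, 4]
unit clause [5] forces x5=T; simplify:
  satisfied 1 clause(s); 1 remain; assigned so far: [2, 4, 5]

Answer: x2=F x4=F x5=T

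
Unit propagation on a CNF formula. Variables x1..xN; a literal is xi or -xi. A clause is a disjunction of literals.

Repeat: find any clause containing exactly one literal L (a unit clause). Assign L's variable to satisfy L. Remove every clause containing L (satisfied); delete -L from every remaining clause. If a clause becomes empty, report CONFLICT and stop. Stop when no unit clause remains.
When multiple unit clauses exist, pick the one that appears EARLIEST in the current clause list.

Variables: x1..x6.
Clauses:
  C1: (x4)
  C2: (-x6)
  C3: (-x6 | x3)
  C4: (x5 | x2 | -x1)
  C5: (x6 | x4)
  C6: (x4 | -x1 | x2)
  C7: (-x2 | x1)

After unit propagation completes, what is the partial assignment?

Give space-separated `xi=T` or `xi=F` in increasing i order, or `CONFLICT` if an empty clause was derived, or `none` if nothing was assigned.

unit clause [4] forces x4=T; simplify:
  satisfied 3 clause(s); 4 remain; assigned so far: [4]
unit clause [-6] forces x6=F; simplify:
  satisfied 2 clause(s); 2 remain; assigned so far: [4, 6]

Answer: x4=T x6=F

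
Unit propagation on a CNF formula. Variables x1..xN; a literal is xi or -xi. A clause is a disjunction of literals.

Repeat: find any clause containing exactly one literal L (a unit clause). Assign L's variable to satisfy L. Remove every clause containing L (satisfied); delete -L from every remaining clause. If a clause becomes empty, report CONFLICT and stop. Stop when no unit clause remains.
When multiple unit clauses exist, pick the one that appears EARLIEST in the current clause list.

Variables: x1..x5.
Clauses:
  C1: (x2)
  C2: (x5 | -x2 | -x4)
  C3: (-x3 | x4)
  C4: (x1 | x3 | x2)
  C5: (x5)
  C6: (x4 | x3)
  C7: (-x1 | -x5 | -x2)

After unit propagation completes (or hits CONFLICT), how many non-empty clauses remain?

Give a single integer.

Answer: 2

Derivation:
unit clause [2] forces x2=T; simplify:
  drop -2 from [5, -2, -4] -> [5, -4]
  drop -2 from [-1, -5, -2] -> [-1, -5]
  satisfied 2 clause(s); 5 remain; assigned so far: [2]
unit clause [5] forces x5=T; simplify:
  drop -5 from [-1, -5] -> [-1]
  satisfied 2 clause(s); 3 remain; assigned so far: [2, 5]
unit clause [-1] forces x1=F; simplify:
  satisfied 1 clause(s); 2 remain; assigned so far: [1, 2, 5]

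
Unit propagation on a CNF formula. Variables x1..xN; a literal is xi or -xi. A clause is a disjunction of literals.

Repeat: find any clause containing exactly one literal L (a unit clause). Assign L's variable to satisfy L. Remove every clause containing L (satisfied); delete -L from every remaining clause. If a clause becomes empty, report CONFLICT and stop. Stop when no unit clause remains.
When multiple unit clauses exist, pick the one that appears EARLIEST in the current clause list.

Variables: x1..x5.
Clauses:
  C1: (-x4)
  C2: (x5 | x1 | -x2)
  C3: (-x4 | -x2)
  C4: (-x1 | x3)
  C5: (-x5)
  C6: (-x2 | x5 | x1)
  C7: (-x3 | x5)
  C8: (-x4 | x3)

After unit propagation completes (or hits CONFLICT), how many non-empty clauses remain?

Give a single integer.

Answer: 0

Derivation:
unit clause [-4] forces x4=F; simplify:
  satisfied 3 clause(s); 5 remain; assigned so far: [4]
unit clause [-5] forces x5=F; simplify:
  drop 5 from [5, 1, -2] -> [1, -2]
  drop 5 from [-2, 5, 1] -> [-2, 1]
  drop 5 from [-3, 5] -> [-3]
  satisfied 1 clause(s); 4 remain; assigned so far: [4, 5]
unit clause [-3] forces x3=F; simplify:
  drop 3 from [-1, 3] -> [-1]
  satisfied 1 clause(s); 3 remain; assigned so far: [3, 4, 5]
unit clause [-1] forces x1=F; simplify:
  drop 1 from [1, -2] -> [-2]
  drop 1 from [-2, 1] -> [-2]
  satisfied 1 clause(s); 2 remain; assigned so far: [1, 3, 4, 5]
unit clause [-2] forces x2=F; simplify:
  satisfied 2 clause(s); 0 remain; assigned so far: [1, 2, 3, 4, 5]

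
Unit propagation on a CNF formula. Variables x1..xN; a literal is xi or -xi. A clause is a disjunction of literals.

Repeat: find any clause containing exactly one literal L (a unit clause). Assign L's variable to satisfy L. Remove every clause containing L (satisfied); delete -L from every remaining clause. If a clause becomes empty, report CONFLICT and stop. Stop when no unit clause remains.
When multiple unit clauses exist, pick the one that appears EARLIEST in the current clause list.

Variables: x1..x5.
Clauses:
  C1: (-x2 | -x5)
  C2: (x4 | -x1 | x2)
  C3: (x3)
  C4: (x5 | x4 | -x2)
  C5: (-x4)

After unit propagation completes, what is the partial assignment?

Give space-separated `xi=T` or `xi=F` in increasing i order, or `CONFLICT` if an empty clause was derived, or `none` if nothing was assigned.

Answer: x3=T x4=F

Derivation:
unit clause [3] forces x3=T; simplify:
  satisfied 1 clause(s); 4 remain; assigned so far: [3]
unit clause [-4] forces x4=F; simplify:
  drop 4 from [4, -1, 2] -> [-1, 2]
  drop 4 from [5, 4, -2] -> [5, -2]
  satisfied 1 clause(s); 3 remain; assigned so far: [3, 4]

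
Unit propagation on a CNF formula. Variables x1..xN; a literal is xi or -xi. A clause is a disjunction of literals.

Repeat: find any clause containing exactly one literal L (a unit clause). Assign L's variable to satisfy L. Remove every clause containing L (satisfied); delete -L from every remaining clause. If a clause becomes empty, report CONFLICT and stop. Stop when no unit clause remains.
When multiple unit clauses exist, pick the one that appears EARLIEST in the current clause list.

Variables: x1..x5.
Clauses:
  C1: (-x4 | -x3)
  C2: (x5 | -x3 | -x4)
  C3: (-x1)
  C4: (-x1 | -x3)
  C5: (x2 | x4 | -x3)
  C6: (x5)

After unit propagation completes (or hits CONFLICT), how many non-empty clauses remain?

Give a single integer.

unit clause [-1] forces x1=F; simplify:
  satisfied 2 clause(s); 4 remain; assigned so far: [1]
unit clause [5] forces x5=T; simplify:
  satisfied 2 clause(s); 2 remain; assigned so far: [1, 5]

Answer: 2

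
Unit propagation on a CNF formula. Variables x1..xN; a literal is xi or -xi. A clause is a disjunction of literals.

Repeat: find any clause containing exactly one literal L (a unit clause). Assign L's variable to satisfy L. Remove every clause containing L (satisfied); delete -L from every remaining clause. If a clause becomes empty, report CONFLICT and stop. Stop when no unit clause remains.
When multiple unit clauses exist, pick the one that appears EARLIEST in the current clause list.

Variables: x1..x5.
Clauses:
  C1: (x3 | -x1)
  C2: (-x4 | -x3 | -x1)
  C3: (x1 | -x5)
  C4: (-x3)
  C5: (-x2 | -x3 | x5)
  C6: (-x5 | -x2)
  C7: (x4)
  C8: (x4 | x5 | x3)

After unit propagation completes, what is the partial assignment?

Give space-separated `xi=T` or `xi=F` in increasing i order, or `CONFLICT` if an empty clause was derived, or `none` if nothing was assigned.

Answer: x1=F x3=F x4=T x5=F

Derivation:
unit clause [-3] forces x3=F; simplify:
  drop 3 from [3, -1] -> [-1]
  drop 3 from [4, 5, 3] -> [4, 5]
  satisfied 3 clause(s); 5 remain; assigned so far: [3]
unit clause [-1] forces x1=F; simplify:
  drop 1 from [1, -5] -> [-5]
  satisfied 1 clause(s); 4 remain; assigned so far: [1, 3]
unit clause [-5] forces x5=F; simplify:
  drop 5 from [4, 5] -> [4]
  satisfied 2 clause(s); 2 remain; assigned so far: [1, 3, 5]
unit clause [4] forces x4=T; simplify:
  satisfied 2 clause(s); 0 remain; assigned so far: [1, 3, 4, 5]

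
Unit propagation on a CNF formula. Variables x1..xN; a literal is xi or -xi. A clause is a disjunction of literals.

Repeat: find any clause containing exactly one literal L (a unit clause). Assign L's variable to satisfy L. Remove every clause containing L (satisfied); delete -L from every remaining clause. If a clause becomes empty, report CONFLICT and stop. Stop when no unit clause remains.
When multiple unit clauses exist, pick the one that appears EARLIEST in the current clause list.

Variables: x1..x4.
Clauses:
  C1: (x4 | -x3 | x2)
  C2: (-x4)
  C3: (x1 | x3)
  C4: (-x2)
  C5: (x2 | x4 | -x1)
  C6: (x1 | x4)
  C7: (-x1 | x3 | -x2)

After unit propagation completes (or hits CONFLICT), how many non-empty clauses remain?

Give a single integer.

Answer: 0

Derivation:
unit clause [-4] forces x4=F; simplify:
  drop 4 from [4, -3, 2] -> [-3, 2]
  drop 4 from [2, 4, -1] -> [2, -1]
  drop 4 from [1, 4] -> [1]
  satisfied 1 clause(s); 6 remain; assigned so far: [4]
unit clause [-2] forces x2=F; simplify:
  drop 2 from [-3, 2] -> [-3]
  drop 2 from [2, -1] -> [-1]
  satisfied 2 clause(s); 4 remain; assigned so far: [2, 4]
unit clause [-3] forces x3=F; simplify:
  drop 3 from [1, 3] -> [1]
  satisfied 1 clause(s); 3 remain; assigned so far: [2, 3, 4]
unit clause [1] forces x1=T; simplify:
  drop -1 from [-1] -> [] (empty!)
  satisfied 2 clause(s); 1 remain; assigned so far: [1, 2, 3, 4]
CONFLICT (empty clause)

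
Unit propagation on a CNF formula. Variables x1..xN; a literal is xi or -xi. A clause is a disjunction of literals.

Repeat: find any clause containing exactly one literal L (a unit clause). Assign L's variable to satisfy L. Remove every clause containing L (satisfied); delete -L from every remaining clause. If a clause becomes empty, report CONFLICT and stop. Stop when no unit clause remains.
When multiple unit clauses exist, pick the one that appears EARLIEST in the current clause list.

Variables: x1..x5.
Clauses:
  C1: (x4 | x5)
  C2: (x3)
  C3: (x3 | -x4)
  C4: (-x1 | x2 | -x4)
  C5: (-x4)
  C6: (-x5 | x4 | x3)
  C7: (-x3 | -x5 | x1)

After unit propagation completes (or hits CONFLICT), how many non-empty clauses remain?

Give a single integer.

Answer: 0

Derivation:
unit clause [3] forces x3=T; simplify:
  drop -3 from [-3, -5, 1] -> [-5, 1]
  satisfied 3 clause(s); 4 remain; assigned so far: [3]
unit clause [-4] forces x4=F; simplify:
  drop 4 from [4, 5] -> [5]
  satisfied 2 clause(s); 2 remain; assigned so far: [3, 4]
unit clause [5] forces x5=T; simplify:
  drop -5 from [-5, 1] -> [1]
  satisfied 1 clause(s); 1 remain; assigned so far: [3, 4, 5]
unit clause [1] forces x1=T; simplify:
  satisfied 1 clause(s); 0 remain; assigned so far: [1, 3, 4, 5]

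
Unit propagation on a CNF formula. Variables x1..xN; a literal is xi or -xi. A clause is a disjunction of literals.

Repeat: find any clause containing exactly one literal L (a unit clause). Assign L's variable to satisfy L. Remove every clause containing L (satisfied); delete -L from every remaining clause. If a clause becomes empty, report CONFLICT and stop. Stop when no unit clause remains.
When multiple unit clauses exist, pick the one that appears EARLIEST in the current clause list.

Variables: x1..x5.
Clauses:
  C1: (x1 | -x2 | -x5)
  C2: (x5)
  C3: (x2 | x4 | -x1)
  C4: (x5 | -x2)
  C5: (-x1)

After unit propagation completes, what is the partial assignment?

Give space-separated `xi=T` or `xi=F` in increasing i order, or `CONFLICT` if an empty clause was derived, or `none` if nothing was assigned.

Answer: x1=F x2=F x5=T

Derivation:
unit clause [5] forces x5=T; simplify:
  drop -5 from [1, -2, -5] -> [1, -2]
  satisfied 2 clause(s); 3 remain; assigned so far: [5]
unit clause [-1] forces x1=F; simplify:
  drop 1 from [1, -2] -> [-2]
  satisfied 2 clause(s); 1 remain; assigned so far: [1, 5]
unit clause [-2] forces x2=F; simplify:
  satisfied 1 clause(s); 0 remain; assigned so far: [1, 2, 5]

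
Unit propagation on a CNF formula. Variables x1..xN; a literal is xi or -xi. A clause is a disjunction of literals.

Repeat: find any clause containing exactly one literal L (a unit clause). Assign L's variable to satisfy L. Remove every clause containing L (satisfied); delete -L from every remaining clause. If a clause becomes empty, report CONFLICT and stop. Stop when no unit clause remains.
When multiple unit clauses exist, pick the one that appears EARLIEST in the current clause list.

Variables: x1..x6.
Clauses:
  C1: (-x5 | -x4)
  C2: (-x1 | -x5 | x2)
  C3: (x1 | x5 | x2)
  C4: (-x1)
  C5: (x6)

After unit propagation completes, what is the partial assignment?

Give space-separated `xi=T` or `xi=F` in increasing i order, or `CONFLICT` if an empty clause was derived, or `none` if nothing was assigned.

Answer: x1=F x6=T

Derivation:
unit clause [-1] forces x1=F; simplify:
  drop 1 from [1, 5, 2] -> [5, 2]
  satisfied 2 clause(s); 3 remain; assigned so far: [1]
unit clause [6] forces x6=T; simplify:
  satisfied 1 clause(s); 2 remain; assigned so far: [1, 6]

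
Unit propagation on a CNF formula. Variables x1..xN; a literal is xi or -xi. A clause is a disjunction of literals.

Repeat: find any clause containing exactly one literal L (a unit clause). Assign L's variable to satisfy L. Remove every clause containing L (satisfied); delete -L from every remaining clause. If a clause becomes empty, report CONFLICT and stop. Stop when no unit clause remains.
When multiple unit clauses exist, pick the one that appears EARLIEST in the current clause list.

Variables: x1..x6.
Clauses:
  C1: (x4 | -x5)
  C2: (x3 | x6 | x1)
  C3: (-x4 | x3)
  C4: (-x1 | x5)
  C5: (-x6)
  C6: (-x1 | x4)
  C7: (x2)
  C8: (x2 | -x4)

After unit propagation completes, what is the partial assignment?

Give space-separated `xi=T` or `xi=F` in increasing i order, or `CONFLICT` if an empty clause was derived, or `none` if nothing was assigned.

unit clause [-6] forces x6=F; simplify:
  drop 6 from [3, 6, 1] -> [3, 1]
  satisfied 1 clause(s); 7 remain; assigned so far: [6]
unit clause [2] forces x2=T; simplify:
  satisfied 2 clause(s); 5 remain; assigned so far: [2, 6]

Answer: x2=T x6=F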